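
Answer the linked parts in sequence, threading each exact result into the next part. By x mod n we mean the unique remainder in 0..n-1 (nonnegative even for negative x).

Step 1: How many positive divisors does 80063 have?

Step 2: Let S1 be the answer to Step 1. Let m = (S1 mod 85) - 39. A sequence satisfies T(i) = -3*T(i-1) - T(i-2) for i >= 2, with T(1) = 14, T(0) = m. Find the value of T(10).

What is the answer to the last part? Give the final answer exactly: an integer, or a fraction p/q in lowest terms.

Step 1: 80063 = 23 * 59^2; number of divisors = (1+1) * (2+1) = 6; answer 6
Step 2: S1 = 6; m = -33; T(2) = -3*(14) - 1*(-33) = -9; iterating: T(2)=-9, T(3)=13, T(4)=-30, T(5)=77, T(6)=-201, T(7)=526, T(8)=-1377, T(9)=3605, T(10)=-9438; answer -9438

-9438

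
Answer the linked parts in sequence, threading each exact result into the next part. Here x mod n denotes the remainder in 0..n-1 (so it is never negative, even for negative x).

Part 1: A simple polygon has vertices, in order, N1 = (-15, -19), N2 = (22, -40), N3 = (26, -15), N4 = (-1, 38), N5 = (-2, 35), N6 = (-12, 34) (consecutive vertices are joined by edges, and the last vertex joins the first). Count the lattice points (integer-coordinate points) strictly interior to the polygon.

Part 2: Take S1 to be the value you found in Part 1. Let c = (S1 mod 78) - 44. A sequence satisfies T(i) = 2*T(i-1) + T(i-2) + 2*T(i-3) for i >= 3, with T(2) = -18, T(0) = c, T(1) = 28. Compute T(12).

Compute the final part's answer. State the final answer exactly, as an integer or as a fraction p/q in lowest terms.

Part 1: cross terms: (-15*-40 - 22*-19)=1018, (22*-15 - 26*-40)=710, (26*38 - -1*-15)=973, (-1*35 - -2*38)=41, (-2*34 - -12*35)=352, (-12*-19 - -15*34)=738; twice the area = |3832| = 3832; area = 1916; boundary points = 1 + 1 + 1 + 1 + 1 + 1 = 6; strictly interior points = area - boundary/2 + 1 = 1914; answer 1914
Part 2: S1 = 1914; c = -2; T(3) = 2*(-18) + 1*(28) + 2*(-2) = -12; iterating: T(3)=-12, T(4)=14, T(5)=-20, T(6)=-50, T(7)=-92, T(8)=-274, T(9)=-740, T(10)=-1938, T(11)=-5164, T(12)=-13746; answer -13746

-13746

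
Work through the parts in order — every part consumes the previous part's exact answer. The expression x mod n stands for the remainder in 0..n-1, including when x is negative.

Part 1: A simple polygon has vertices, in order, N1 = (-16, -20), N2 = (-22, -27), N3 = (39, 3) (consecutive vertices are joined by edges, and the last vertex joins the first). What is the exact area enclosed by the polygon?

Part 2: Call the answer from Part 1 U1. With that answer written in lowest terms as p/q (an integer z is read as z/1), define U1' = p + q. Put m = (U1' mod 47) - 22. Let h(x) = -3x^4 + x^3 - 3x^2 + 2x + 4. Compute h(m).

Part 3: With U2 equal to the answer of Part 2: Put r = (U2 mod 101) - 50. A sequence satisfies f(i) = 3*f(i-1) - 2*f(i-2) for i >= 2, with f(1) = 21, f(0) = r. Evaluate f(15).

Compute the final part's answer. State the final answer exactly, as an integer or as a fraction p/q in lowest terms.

Part 1: cross terms: (-16*-27 - -22*-20)=-8, (-22*3 - 39*-27)=987, (39*-20 - -16*3)=-732; twice the area = |247| = 247; area = 247/2; answer 247/2
Part 2: U1 = 247/2; threaded value p + q = 249; m = -8; -3*(-8)^4 + 1*(-8)^3 - 3*(-8)^2 + 2*(-8)^1 + 4 = (-12288) + (-512) + (-192) + (-16) + (4) = -13004; answer -13004
Part 3: U2 = -13004; r = -25; f(2) = 3*(21) - 2*(-25) = 113; iterating: f(2)=113, f(3)=297, f(4)=665, f(5)=1401, f(6)=2873, f(7)=5817, f(8)=11705, f(9)=23481, f(10)=47033, f(11)=94137, f(12)=188345, f(13)=376761, f(14)=753593, f(15)=1507257; answer 1507257

1507257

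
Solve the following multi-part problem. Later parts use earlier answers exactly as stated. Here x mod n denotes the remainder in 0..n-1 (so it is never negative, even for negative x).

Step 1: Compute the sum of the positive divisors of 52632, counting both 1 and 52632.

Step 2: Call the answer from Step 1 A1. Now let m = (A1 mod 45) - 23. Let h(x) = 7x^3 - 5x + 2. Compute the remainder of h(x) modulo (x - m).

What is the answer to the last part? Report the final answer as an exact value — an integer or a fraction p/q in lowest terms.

-85052

Step 1: 52632 = 2^3 * 3^2 * 17 * 43; sigma = (1 + 2 + 4 + 8) * (1 + 3 + 9) * (1 + 17) * (1 + 43) = 15 * 13 * 18 * 44 = 154440; answer 154440
Step 2: A1 = 154440; m = -23; remainder = value at the root: 7*(-23)^3 - 5*(-23)^1 + 2 = (-85169) + (115) + (2) = -85052; answer -85052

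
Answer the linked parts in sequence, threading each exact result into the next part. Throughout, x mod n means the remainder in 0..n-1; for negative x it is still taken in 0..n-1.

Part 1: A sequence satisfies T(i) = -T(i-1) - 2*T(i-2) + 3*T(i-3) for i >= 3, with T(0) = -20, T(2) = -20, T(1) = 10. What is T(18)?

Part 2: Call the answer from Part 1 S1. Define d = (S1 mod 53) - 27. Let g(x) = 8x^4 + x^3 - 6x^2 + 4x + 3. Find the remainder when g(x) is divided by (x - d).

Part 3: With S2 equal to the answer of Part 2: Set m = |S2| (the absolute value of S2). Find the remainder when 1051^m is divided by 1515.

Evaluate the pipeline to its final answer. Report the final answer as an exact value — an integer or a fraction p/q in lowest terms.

241

Part 1: T(3) = -1*(-20) - 2*(10) + 3*(-20) = -60; iterating: T(3)=-60, T(4)=130, T(5)=-70, T(6)=-370, T(7)=900, T(8)=-370, T(9)=-2540, T(10)=5980, T(11)=-2010, T(12)=-17570, T(13)=39530, T(14)=-10420, T(15)=-121350, T(16)=260780, T(17)=-49340, T(18)=-836270; answer -836270
Part 2: S1 = -836270; d = -10; remainder = value at the root: 8*(-10)^4 + 1*(-10)^3 - 6*(-10)^2 + 4*(-10)^1 + 3 = (80000) + (-1000) + (-600) + (-40) + (3) = 78363; answer 78363
Part 3: S2 = 78363; m = 78363; squarings mod 1515: 1051^1=1051, 1051^2=166, 1051^4=286, 1051^8=1501, 1051^16=196, 1051^32=541, 1051^64=286, 1051^128=1501, 1051^256=196, 1051^512=541, 1051^1024=286, 1051^2048=1501, 1051^4096=196, 1051^8192=541, 1051^16384=286, 1051^32768=1501, 1051^65536=196; 1051^78363 = 1051^1 * 1051^2 * 1051^8 * 1051^16 * 1051^512 * 1051^4096 * 1051^8192 * 1051^65536 = 241 (mod 1515); answer 241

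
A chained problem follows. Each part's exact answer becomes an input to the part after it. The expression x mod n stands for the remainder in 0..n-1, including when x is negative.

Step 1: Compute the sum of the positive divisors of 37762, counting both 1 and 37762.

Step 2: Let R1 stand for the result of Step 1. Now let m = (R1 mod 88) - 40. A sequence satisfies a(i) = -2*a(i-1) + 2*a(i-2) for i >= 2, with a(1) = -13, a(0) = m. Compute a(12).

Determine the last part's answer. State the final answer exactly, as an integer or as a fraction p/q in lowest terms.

941312

Step 1: 37762 = 2 * 79 * 239; sigma = (1 + 2) * (1 + 79) * (1 + 239) = 3 * 80 * 240 = 57600; answer 57600
Step 2: R1 = 57600; m = 8; a(2) = -2*(-13) + 2*(8) = 42; iterating: a(2)=42, a(3)=-110, a(4)=304, a(5)=-828, a(6)=2264, a(7)=-6184, a(8)=16896, a(9)=-46160, a(10)=126112, a(11)=-344544, a(12)=941312; answer 941312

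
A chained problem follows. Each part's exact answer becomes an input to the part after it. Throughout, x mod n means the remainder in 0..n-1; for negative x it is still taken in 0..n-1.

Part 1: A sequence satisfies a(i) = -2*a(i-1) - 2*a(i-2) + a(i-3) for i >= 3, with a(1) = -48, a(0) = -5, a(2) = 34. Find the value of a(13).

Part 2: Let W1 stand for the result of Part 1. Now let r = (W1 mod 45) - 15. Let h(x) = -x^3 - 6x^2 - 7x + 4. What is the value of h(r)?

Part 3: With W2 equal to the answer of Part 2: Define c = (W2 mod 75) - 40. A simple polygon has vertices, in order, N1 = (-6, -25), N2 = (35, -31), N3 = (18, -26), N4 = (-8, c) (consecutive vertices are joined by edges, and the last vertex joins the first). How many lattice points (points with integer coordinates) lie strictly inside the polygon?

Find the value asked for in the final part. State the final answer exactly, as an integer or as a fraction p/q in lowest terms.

Part 1: a(3) = -2*(34) - 2*(-48) + 1*(-5) = 23; iterating: a(3)=23, a(4)=-162, a(5)=312, a(6)=-277, a(7)=-232, a(8)=1330, a(9)=-2473, a(10)=2054, a(11)=2168, a(12)=-10917, a(13)=19552; answer 19552
Part 2: W1 = 19552; r = 7; -1*(7)^3 - 6*(7)^2 - 7*(7)^1 + 4 = (-343) + (-294) + (-49) + (4) = -682; answer -682
Part 3: W2 = -682; c = 28; cross terms: (-6*-31 - 35*-25)=1061, (35*-26 - 18*-31)=-352, (18*28 - -8*-26)=296, (-8*-25 - -6*28)=368; twice the area = |1373| = 1373; area = 1373/2; boundary points = 1 + 1 + 2 + 1 = 5; strictly interior points = area - boundary/2 + 1 = 685; answer 685

685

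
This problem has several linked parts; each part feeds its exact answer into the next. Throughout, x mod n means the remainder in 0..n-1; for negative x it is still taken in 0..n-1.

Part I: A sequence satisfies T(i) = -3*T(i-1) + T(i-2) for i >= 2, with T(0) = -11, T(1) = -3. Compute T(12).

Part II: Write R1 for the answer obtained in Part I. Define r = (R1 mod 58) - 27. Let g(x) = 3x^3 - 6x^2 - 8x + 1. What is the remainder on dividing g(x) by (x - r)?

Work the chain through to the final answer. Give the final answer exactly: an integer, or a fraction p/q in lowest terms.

-44735

Part I: T(2) = -3*(-3) + 1*(-11) = -2; iterating: T(2)=-2, T(3)=3, T(4)=-11, T(5)=36, T(6)=-119, T(7)=393, T(8)=-1298, T(9)=4287, T(10)=-14159, T(11)=46764, T(12)=-154451; answer -154451
Part II: R1 = -154451; r = -24; remainder = value at the root: 3*(-24)^3 - 6*(-24)^2 - 8*(-24)^1 + 1 = (-41472) + (-3456) + (192) + (1) = -44735; answer -44735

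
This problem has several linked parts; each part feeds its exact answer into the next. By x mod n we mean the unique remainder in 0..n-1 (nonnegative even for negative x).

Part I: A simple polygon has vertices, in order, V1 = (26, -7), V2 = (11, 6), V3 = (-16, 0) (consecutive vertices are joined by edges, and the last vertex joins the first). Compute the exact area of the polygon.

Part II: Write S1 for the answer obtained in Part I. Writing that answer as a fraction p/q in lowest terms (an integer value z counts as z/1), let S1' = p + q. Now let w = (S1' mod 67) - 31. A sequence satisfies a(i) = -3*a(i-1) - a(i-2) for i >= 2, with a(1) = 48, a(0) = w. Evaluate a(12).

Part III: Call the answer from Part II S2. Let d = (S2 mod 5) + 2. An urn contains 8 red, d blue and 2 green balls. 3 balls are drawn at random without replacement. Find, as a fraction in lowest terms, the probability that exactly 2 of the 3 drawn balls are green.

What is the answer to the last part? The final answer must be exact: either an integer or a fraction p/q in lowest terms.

Part I: cross terms: (26*6 - 11*-7)=233, (11*0 - -16*6)=96, (-16*-7 - 26*0)=112; twice the area = |441| = 441; area = 441/2; answer 441/2
Part II: S1 = 441/2; threaded value p + q = 443; w = 10; a(2) = -3*(48) - 1*(10) = -154; iterating: a(2)=-154, a(3)=414, a(4)=-1088, a(5)=2850, a(6)=-7462, a(7)=19536, a(8)=-51146, a(9)=133902, a(10)=-350560, a(11)=917778, a(12)=-2402774; answer -2402774
Part III: S2 = -2402774; d = 3; total draws C(13,3) = 286; favorable C(2,2)*C(11,1) = 11; P = 1/26; answer 1/26

1/26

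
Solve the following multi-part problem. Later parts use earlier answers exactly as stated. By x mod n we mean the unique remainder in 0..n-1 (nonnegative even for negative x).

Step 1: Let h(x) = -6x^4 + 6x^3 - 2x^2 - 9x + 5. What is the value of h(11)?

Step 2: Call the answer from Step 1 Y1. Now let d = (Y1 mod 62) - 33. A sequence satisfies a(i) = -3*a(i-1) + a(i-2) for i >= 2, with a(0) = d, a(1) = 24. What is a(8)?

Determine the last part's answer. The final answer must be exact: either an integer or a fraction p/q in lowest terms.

-95437

Step 1: -6*(11)^4 + 6*(11)^3 - 2*(11)^2 - 9*(11)^1 + 5 = (-87846) + (7986) + (-242) + (-99) + (5) = -80196; answer -80196
Step 2: Y1 = -80196; d = -1; a(2) = -3*(24) + 1*(-1) = -73; iterating: a(2)=-73, a(3)=243, a(4)=-802, a(5)=2649, a(6)=-8749, a(7)=28896, a(8)=-95437; answer -95437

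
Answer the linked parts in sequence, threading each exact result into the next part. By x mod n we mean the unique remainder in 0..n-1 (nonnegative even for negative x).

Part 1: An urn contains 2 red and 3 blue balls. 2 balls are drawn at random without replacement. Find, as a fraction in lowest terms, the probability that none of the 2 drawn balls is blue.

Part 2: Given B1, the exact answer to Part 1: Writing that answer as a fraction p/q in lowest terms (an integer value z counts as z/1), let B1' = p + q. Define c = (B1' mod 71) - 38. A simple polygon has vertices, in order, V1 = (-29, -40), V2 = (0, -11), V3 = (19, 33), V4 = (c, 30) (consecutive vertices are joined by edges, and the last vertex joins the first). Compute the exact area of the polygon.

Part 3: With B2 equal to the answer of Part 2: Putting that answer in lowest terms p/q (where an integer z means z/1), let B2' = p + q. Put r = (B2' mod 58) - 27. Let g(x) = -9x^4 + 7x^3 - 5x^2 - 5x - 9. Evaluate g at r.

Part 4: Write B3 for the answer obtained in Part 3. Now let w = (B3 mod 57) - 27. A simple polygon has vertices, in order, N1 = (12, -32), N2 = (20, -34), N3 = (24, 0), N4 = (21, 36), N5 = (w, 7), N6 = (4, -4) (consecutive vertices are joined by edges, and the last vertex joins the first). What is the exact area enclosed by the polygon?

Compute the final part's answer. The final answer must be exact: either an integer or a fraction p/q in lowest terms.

1831/2

Part 1: total draws C(5,2) = 10; favorable C(2,2) = 1; P = 1/10; answer 1/10
Part 2: B1 = 1/10; threaded value p + q = 11; c = -27; cross terms: (-29*-11 - 0*-40)=319, (0*33 - 19*-11)=209, (19*30 - -27*33)=1461, (-27*-40 - -29*30)=1950; twice the area = |3939| = 3939; area = 3939/2; answer 3939/2
Part 3: B2 = 3939/2; threaded value p + q = 3941; r = 28; -9*(28)^4 + 7*(28)^3 - 5*(28)^2 - 5*(28)^1 - 9 = (-5531904) + (153664) + (-3920) + (-140) + (-9) = -5382309; answer -5382309
Part 4: B3 = -5382309; w = 3; cross terms: (12*-34 - 20*-32)=232, (20*0 - 24*-34)=816, (24*36 - 21*0)=864, (21*7 - 3*36)=39, (3*-4 - 4*7)=-40, (4*-32 - 12*-4)=-80; twice the area = |1831| = 1831; area = 1831/2; answer 1831/2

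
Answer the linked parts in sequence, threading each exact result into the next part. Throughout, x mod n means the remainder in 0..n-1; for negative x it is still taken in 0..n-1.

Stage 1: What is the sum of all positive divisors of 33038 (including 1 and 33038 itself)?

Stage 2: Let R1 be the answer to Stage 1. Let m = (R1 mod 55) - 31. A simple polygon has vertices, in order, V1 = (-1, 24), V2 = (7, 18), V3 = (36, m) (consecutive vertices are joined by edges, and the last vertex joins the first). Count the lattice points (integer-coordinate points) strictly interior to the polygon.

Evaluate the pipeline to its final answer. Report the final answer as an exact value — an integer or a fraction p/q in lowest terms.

Stage 1: 33038 = 2 * 16519; sigma = (1 + 2) * (1 + 16519) = 3 * 16520 = 49560; answer 49560
Stage 2: R1 = 49560; m = -26; cross terms: (-1*18 - 7*24)=-186, (7*-26 - 36*18)=-830, (36*24 - -1*-26)=838; twice the area = |-178| = 178; area = 89; boundary points = 2 + 1 + 1 = 4; strictly interior points = area - boundary/2 + 1 = 88; answer 88

88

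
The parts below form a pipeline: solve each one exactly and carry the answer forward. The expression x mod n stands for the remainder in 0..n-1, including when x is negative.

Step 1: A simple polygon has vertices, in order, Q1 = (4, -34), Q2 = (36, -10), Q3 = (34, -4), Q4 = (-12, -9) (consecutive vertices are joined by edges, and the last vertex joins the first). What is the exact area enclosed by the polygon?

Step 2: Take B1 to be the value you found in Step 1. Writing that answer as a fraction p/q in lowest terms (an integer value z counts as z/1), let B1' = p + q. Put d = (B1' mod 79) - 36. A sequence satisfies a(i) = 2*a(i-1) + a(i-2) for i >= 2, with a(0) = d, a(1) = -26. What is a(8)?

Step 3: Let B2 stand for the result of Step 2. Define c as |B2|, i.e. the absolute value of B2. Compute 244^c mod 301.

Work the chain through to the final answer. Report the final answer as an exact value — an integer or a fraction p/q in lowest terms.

Step 1: cross terms: (4*-10 - 36*-34)=1184, (36*-4 - 34*-10)=196, (34*-9 - -12*-4)=-354, (-12*-34 - 4*-9)=444; twice the area = |1470| = 1470; area = 735; answer 735
Step 2: B1 = 735; threaded value p + q = 736; d = -11; a(2) = 2*(-26) + 1*(-11) = -63; iterating: a(2)=-63, a(3)=-152, a(4)=-367, a(5)=-886, a(6)=-2139, a(7)=-5164, a(8)=-12467; answer -12467
Step 3: B2 = -12467; c = 12467; squarings mod 301: 244^1=244, 244^2=239, 244^4=232, 244^8=246, 244^16=15, 244^32=225, 244^64=57, 244^128=239, 244^256=232, 244^512=246, 244^1024=15, 244^2048=225, 244^4096=57, 244^8192=239; 244^12467 = 244^1 * 244^2 * 244^16 * 244^32 * 244^128 * 244^4096 * 244^8192 = 209 (mod 301); answer 209

209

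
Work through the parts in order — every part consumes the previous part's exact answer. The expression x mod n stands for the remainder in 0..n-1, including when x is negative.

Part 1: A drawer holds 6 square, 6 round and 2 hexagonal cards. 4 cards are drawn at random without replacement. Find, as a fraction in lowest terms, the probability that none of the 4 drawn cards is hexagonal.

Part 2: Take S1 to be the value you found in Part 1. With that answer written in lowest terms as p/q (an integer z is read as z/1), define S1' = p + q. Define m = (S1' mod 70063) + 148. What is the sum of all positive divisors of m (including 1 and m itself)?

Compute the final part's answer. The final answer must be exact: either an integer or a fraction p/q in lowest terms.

Part 1: total draws C(14,4) = 1001; favorable C(12,4) = 495; P = 45/91; answer 45/91
Part 2: S1 = 45/91; threaded value p + q = 136; m = 284; 284 = 2^2 * 71; sigma = (1 + 2 + 4) * (1 + 71) = 7 * 72 = 504; answer 504

504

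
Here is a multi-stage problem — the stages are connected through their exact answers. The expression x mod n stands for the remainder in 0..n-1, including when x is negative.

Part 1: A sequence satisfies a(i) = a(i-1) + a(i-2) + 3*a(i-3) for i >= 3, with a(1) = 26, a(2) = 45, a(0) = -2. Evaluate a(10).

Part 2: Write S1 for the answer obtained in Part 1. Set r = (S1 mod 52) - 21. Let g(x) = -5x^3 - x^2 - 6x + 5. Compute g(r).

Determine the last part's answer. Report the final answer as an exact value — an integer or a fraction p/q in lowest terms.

Part 1: a(3) = 1*(45) + 1*(26) + 3*(-2) = 65; iterating: a(3)=65, a(4)=188, a(5)=388, a(6)=771, a(7)=1723, a(8)=3658, a(9)=7694, a(10)=16521; answer 16521
Part 2: S1 = 16521; r = 16; -5*(16)^3 - 1*(16)^2 - 6*(16)^1 + 5 = (-20480) + (-256) + (-96) + (5) = -20827; answer -20827

-20827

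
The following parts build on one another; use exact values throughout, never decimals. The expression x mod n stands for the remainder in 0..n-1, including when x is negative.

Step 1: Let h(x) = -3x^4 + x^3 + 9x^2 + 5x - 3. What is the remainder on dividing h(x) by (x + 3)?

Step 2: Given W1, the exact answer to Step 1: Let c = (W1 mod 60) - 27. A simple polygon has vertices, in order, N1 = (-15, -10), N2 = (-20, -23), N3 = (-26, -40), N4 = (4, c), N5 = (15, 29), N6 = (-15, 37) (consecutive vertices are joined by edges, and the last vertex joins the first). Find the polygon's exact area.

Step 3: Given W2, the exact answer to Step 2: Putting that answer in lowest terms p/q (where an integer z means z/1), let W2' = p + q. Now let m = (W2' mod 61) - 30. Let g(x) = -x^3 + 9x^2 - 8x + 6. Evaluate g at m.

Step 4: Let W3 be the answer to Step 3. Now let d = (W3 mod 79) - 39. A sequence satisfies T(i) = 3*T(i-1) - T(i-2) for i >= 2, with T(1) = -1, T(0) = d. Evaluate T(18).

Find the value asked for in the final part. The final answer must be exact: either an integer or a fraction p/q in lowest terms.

19286970

Step 1: remainder = value at the root: -3*(-3)^4 + 1*(-3)^3 + 9*(-3)^2 + 5*(-3)^1 - 3 = (-243) + (-27) + (81) + (-15) + (-3) = -207; answer -207
Step 2: W1 = -207; c = 6; cross terms: (-15*-23 - -20*-10)=145, (-20*-40 - -26*-23)=202, (-26*6 - 4*-40)=4, (4*29 - 15*6)=26, (15*37 - -15*29)=990, (-15*-10 - -15*37)=705; twice the area = |2072| = 2072; area = 1036; answer 1036
Step 3: W2 = 1036; threaded value p + q = 1037; m = -30; -1*(-30)^3 + 9*(-30)^2 - 8*(-30)^1 + 6 = (27000) + (8100) + (240) + (6) = 35346; answer 35346
Step 4: W3 = 35346; d = -6; T(2) = 3*(-1) - 1*(-6) = 3; iterating: T(2)=3, T(3)=10, T(4)=27, T(5)=71, T(6)=186, T(7)=487, T(8)=1275, T(9)=3338, T(10)=8739, T(11)=22879, T(12)=59898, T(13)=156815, T(14)=410547, T(15)=1074826, T(16)=2813931, T(17)=7366967, T(18)=19286970; answer 19286970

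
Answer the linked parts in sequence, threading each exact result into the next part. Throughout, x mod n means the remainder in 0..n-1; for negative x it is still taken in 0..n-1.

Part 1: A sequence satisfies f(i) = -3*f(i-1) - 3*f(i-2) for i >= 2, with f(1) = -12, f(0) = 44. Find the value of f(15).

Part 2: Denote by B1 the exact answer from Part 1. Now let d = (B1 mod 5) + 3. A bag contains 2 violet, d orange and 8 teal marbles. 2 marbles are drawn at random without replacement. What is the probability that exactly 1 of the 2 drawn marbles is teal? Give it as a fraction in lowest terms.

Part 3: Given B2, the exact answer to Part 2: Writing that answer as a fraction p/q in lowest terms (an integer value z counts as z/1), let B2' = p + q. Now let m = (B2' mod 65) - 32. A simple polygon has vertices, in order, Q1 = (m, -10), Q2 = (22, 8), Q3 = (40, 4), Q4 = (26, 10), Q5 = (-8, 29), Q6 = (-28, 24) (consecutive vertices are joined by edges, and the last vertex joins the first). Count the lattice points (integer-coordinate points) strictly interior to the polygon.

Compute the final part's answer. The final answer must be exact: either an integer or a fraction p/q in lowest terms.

Part 1: f(2) = -3*(-12) - 3*(44) = -96; iterating: f(2)=-96, f(3)=324, f(4)=-684, f(5)=1080, f(6)=-1188, f(7)=324, f(8)=2592, f(9)=-8748, f(10)=18468, f(11)=-29160, f(12)=32076, f(13)=-8748, f(14)=-69984, f(15)=236196; answer 236196
Part 2: B1 = 236196; d = 4; total draws C(14,2) = 91; favorable C(8,1)*C(6,1) = 48; P = 48/91; answer 48/91
Part 3: B2 = 48/91; threaded value p + q = 139; m = -23; cross terms: (-23*8 - 22*-10)=36, (22*4 - 40*8)=-232, (40*10 - 26*4)=296, (26*29 - -8*10)=834, (-8*24 - -28*29)=620, (-28*-10 - -23*24)=832; twice the area = |2386| = 2386; area = 1193; boundary points = 9 + 2 + 2 + 1 + 5 + 1 = 20; strictly interior points = area - boundary/2 + 1 = 1184; answer 1184

1184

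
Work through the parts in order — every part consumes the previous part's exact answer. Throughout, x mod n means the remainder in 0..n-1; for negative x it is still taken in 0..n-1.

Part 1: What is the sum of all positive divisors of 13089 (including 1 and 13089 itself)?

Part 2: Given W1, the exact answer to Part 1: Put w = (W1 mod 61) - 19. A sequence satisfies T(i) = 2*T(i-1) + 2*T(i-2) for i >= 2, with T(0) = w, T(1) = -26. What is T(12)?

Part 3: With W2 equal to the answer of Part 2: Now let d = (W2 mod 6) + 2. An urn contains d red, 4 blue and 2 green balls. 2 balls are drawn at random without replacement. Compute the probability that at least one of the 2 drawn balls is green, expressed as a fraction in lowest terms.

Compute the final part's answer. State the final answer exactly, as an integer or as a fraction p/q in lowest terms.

13/28

Part 1: 13089 = 3 * 4363; sigma = (1 + 3) * (1 + 4363) = 4 * 4364 = 17456; answer 17456
Part 2: W1 = 17456; w = -9; T(2) = 2*(-26) + 2*(-9) = -70; iterating: T(2)=-70, T(3)=-192, T(4)=-524, T(5)=-1432, T(6)=-3912, T(7)=-10688, T(8)=-29200, T(9)=-79776, T(10)=-217952, T(11)=-595456, T(12)=-1626816; answer -1626816
Part 3: W2 = -1626816; d = 2; total draws C(8,2) = 28; complement C(6,2) = 15; favorable 28 - 15 = 13; P = 13/28; answer 13/28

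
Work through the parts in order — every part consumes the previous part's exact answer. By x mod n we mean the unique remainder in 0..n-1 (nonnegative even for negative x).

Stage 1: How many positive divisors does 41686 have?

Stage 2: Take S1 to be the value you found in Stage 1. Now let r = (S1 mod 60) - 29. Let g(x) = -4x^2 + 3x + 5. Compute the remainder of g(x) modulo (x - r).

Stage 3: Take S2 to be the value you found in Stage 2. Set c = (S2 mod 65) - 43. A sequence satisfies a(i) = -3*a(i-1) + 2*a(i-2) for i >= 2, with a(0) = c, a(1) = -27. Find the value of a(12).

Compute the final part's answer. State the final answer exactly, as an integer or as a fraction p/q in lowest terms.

Stage 1: 41686 = 2 * 19 * 1097; number of divisors = (1+1) * (1+1) * (1+1) = 8; answer 8
Stage 2: S1 = 8; r = -21; remainder = value at the root: -4*(-21)^2 + 3*(-21)^1 + 5 = (-1764) + (-63) + (5) = -1822; answer -1822
Stage 3: S2 = -1822; c = 20; a(2) = -3*(-27) + 2*(20) = 121; iterating: a(2)=121, a(3)=-417, a(4)=1493, a(5)=-5313, a(6)=18925, a(7)=-67401, a(8)=240053, a(9)=-854961, a(10)=3044989, a(11)=-10844889, a(12)=38624645; answer 38624645

38624645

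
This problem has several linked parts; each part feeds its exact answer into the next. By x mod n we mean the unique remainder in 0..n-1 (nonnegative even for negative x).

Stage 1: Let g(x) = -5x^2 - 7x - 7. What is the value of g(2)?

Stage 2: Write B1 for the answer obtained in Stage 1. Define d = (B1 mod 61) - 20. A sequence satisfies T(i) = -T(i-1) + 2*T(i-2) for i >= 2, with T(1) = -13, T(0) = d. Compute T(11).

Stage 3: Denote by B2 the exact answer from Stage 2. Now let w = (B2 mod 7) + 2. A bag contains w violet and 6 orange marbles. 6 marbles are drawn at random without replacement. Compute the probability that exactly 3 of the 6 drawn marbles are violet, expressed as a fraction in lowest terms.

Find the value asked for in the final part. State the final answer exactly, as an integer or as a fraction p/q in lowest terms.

Stage 1: -5*(2)^2 - 7*(2)^1 - 7 = (-20) + (-14) + (-7) = -41; answer -41
Stage 2: B1 = -41; d = 0; T(2) = -1*(-13) + 2*(0) = 13; iterating: T(2)=13, T(3)=-39, T(4)=65, T(5)=-143, T(6)=273, T(7)=-559, T(8)=1105, T(9)=-2223, T(10)=4433, T(11)=-8879; answer -8879
Stage 3: B2 = -8879; w = 6; total draws C(12,6) = 924; favorable C(6,3)*C(6,3) = 400; P = 100/231; answer 100/231

100/231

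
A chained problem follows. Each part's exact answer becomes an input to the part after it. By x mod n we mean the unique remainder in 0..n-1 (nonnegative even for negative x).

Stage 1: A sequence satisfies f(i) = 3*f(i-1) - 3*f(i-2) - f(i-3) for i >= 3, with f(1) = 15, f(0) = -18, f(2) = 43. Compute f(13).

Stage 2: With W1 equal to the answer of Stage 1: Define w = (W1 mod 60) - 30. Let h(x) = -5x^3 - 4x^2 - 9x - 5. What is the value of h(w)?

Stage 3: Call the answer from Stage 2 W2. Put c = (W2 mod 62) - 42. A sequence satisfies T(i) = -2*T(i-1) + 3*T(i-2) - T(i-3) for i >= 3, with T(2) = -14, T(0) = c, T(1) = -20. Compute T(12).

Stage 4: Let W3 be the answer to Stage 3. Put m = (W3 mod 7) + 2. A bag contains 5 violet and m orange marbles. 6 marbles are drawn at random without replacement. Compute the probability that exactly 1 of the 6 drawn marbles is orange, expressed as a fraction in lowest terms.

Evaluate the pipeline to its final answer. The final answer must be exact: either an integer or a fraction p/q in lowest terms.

Stage 1: f(3) = 3*(43) - 3*(15) - 1*(-18) = 102; iterating: f(3)=102, f(4)=162, f(5)=137, f(6)=-177, f(7)=-1104, f(8)=-2918, f(9)=-5265, f(10)=-5937, f(11)=902, f(12)=25782, f(13)=80577; answer 80577
Stage 2: W1 = 80577; w = 27; -5*(27)^3 - 4*(27)^2 - 9*(27)^1 - 5 = (-98415) + (-2916) + (-243) + (-5) = -101579; answer -101579
Stage 3: W2 = -101579; c = -3; T(3) = -2*(-14) + 3*(-20) - 1*(-3) = -29; iterating: T(3)=-29, T(4)=36, T(5)=-145, T(6)=427, T(7)=-1325, T(8)=4076, T(9)=-12554, T(10)=38661, T(11)=-119060, T(12)=366657; answer 366657
Stage 4: W3 = 366657; m = 6; total draws C(11,6) = 462; favorable C(6,1)*C(5,5) = 6; P = 1/77; answer 1/77

1/77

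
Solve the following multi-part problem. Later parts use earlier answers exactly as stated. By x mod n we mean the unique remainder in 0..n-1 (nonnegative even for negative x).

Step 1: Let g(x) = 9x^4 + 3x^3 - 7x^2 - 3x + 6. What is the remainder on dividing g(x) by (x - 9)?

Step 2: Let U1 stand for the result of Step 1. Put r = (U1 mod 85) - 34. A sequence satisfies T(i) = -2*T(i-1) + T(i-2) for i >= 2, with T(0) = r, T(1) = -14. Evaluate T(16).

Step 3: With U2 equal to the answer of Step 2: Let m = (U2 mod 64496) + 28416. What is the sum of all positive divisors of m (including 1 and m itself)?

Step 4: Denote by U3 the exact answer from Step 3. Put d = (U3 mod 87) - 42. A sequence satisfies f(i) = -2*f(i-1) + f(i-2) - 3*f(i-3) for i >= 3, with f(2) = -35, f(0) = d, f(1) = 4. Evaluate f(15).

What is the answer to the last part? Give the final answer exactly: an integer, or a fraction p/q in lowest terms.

4475032

Step 1: remainder = value at the root: 9*(9)^4 + 3*(9)^3 - 7*(9)^2 - 3*(9)^1 + 6 = (59049) + (2187) + (-567) + (-27) + (6) = 60648; answer 60648
Step 2: U1 = 60648; r = 9; T(2) = -2*(-14) + 1*(9) = 37; iterating: T(2)=37, T(3)=-88, T(4)=213, T(5)=-514, T(6)=1241, T(7)=-2996, T(8)=7233, T(9)=-17462, T(10)=42157, T(11)=-101776, T(12)=245709, T(13)=-593194, T(14)=1432097, T(15)=-3457388, T(16)=8346873; answer 8346873
Step 3: U2 = 8346873; m = 55305; 55305 = 3^2 * 5 * 1229; sigma = (1 + 3 + 9) * (1 + 5) * (1 + 1229) = 13 * 6 * 1230 = 95940; answer 95940
Step 4: U3 = 95940; d = 24; f(3) = -2*(-35) + 1*(4) - 3*(24) = 2; iterating: f(3)=2, f(4)=-51, f(5)=209, f(6)=-475, f(7)=1312, f(8)=-3726, f(9)=10189, f(10)=-28040, f(11)=77447, f(12)=-213501, f(13)=588569, f(14)=-1622980, f(15)=4475032; answer 4475032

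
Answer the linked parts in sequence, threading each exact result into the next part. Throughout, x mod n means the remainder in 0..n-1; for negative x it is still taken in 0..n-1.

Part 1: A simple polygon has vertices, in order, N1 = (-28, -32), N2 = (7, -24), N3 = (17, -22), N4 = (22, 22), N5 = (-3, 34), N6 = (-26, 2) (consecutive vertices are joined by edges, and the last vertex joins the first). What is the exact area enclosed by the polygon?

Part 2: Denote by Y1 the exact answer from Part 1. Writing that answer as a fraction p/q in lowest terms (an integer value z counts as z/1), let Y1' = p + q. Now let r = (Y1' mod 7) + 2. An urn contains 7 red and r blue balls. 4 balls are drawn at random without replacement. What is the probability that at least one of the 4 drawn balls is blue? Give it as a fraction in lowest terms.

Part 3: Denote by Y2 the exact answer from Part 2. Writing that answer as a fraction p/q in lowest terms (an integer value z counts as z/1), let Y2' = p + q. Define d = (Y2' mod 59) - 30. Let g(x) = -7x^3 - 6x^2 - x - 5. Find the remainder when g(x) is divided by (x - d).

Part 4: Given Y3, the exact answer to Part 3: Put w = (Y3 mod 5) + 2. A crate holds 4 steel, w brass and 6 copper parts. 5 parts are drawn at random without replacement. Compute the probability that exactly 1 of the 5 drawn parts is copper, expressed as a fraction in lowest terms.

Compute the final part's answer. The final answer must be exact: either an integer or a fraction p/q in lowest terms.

Part 1: cross terms: (-28*-24 - 7*-32)=896, (7*-22 - 17*-24)=254, (17*22 - 22*-22)=858, (22*34 - -3*22)=814, (-3*2 - -26*34)=878, (-26*-32 - -28*2)=888; twice the area = |4588| = 4588; area = 2294; answer 2294
Part 2: Y1 = 2294; threaded value p + q = 2295; r = 8; total draws C(15,4) = 1365; complement C(7,4) = 35; favorable 1365 - 35 = 1330; P = 38/39; answer 38/39
Part 3: Y2 = 38/39; threaded value p + q = 77; d = -12; remainder = value at the root: -7*(-12)^3 - 6*(-12)^2 - 1*(-12)^1 - 5 = (12096) + (-864) + (12) + (-5) = 11239; answer 11239
Part 4: Y3 = 11239; w = 6; total draws C(16,5) = 4368; favorable C(6,1)*C(10,4) = 1260; P = 15/52; answer 15/52

15/52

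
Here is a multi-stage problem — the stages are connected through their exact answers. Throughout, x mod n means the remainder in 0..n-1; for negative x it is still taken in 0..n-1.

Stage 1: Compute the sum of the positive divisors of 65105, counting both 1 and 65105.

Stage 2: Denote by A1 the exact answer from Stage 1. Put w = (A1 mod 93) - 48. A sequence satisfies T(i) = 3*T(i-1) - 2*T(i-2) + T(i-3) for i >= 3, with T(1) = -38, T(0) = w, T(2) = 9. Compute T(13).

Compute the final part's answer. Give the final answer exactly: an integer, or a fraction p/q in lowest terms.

716091

Stage 1: 65105 = 5 * 29 * 449; sigma = (1 + 5) * (1 + 29) * (1 + 449) = 6 * 30 * 450 = 81000; answer 81000
Stage 2: A1 = 81000; w = 42; T(3) = 3*(9) - 2*(-38) + 1*(42) = 145; iterating: T(3)=145, T(4)=379, T(5)=856, T(6)=1955, T(7)=4532, T(8)=10542, T(9)=24517, T(10)=56999, T(11)=132505, T(12)=308034, T(13)=716091; answer 716091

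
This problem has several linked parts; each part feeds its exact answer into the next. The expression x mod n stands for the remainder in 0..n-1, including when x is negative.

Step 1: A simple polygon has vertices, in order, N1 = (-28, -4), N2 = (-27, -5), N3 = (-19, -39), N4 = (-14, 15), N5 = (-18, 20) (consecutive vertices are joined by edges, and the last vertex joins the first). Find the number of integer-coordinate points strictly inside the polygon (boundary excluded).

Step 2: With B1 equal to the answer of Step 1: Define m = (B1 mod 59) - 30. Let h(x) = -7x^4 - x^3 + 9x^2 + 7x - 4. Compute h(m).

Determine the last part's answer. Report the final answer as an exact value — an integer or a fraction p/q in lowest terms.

-1688

Step 1: cross terms: (-28*-5 - -27*-4)=32, (-27*-39 - -19*-5)=958, (-19*15 - -14*-39)=-831, (-14*20 - -18*15)=-10, (-18*-4 - -28*20)=632; twice the area = |781| = 781; area = 781/2; boundary points = 1 + 2 + 1 + 1 + 2 = 7; strictly interior points = area - boundary/2 + 1 = 388; answer 388
Step 2: B1 = 388; m = 4; -7*(4)^4 - 1*(4)^3 + 9*(4)^2 + 7*(4)^1 - 4 = (-1792) + (-64) + (144) + (28) + (-4) = -1688; answer -1688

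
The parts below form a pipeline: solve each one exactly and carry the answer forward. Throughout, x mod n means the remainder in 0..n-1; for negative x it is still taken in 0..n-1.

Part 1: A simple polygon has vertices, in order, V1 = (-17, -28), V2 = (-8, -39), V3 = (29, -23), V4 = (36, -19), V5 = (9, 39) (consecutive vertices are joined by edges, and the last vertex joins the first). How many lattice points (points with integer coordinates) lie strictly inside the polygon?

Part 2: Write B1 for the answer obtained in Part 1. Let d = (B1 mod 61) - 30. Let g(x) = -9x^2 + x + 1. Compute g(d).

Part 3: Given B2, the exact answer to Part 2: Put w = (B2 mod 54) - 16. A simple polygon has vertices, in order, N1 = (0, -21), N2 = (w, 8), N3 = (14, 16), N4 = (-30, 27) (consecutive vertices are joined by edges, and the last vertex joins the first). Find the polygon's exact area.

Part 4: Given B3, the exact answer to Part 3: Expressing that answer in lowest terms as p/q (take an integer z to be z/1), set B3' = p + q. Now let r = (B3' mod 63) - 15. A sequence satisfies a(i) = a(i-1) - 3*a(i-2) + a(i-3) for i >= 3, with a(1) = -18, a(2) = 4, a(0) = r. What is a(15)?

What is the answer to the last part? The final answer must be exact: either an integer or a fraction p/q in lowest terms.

Part 1: cross terms: (-17*-39 - -8*-28)=439, (-8*-23 - 29*-39)=1315, (29*-19 - 36*-23)=277, (36*39 - 9*-19)=1575, (9*-28 - -17*39)=411; twice the area = |4017| = 4017; area = 4017/2; boundary points = 1 + 1 + 1 + 1 + 1 = 5; strictly interior points = area - boundary/2 + 1 = 2007; answer 2007
Part 2: B1 = 2007; d = 25; -9*(25)^2 + 1*(25)^1 + 1 = (-5625) + (25) + (1) = -5599; answer -5599
Part 3: B2 = -5599; w = 1; cross terms: (0*8 - 1*-21)=21, (1*16 - 14*8)=-96, (14*27 - -30*16)=858, (-30*-21 - 0*27)=630; twice the area = |1413| = 1413; area = 1413/2; answer 1413/2
Part 4: B3 = 1413/2; threaded value p + q = 1415; r = 14; a(3) = 1*(4) - 3*(-18) + 1*(14) = 72; iterating: a(3)=72, a(4)=42, a(5)=-170, a(6)=-224, a(7)=328, a(8)=830, a(9)=-378, a(10)=-2540, a(11)=-576, a(12)=6666, a(13)=5854, a(14)=-14720, a(15)=-25616; answer -25616

-25616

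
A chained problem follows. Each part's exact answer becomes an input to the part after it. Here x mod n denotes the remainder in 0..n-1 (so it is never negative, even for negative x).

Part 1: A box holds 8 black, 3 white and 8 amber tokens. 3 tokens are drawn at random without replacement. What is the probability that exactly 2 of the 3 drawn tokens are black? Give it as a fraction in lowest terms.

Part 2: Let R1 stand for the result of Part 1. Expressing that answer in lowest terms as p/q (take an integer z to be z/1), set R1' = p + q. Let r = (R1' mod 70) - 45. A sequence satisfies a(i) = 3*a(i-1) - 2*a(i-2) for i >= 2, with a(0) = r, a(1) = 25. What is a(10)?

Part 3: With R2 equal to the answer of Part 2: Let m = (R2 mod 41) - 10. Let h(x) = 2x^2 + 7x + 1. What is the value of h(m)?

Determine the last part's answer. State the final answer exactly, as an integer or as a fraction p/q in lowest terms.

Part 1: total draws C(19,3) = 969; favorable C(8,2)*C(11,1) = 308; P = 308/969; answer 308/969
Part 2: R1 = 308/969; threaded value p + q = 1277; r = -28; a(2) = 3*(25) - 2*(-28) = 131; iterating: a(2)=131, a(3)=343, a(4)=767, a(5)=1615, a(6)=3311, a(7)=6703, a(8)=13487, a(9)=27055, a(10)=54191; answer 54191
Part 3: R2 = 54191; m = 20; 2*(20)^2 + 7*(20)^1 + 1 = (800) + (140) + (1) = 941; answer 941

941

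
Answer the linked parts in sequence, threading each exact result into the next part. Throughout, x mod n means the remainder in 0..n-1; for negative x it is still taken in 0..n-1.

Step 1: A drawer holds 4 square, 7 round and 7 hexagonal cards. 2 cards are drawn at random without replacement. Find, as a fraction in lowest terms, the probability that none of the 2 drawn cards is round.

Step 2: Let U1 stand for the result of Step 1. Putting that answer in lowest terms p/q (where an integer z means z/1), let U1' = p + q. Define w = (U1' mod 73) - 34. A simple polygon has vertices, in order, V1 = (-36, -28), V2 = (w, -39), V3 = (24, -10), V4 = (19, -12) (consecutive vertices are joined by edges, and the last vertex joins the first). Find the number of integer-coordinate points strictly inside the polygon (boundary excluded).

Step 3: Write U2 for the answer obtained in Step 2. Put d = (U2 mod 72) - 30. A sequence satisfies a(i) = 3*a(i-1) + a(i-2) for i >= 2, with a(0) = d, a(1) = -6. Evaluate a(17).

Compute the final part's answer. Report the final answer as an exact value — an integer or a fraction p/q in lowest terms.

Step 1: total draws C(18,2) = 153; favorable C(11,2) = 55; P = 55/153; answer 55/153
Step 2: U1 = 55/153; threaded value p + q = 208; w = 28; cross terms: (-36*-39 - 28*-28)=2188, (28*-10 - 24*-39)=656, (24*-12 - 19*-10)=-98, (19*-28 - -36*-12)=-964; twice the area = |1782| = 1782; area = 891; boundary points = 1 + 1 + 1 + 1 = 4; strictly interior points = area - boundary/2 + 1 = 890; answer 890
Step 3: U2 = 890; d = -4; a(2) = 3*(-6) + 1*(-4) = -22; iterating: a(2)=-22, a(3)=-72, a(4)=-238, a(5)=-786, a(6)=-2596, a(7)=-8574, a(8)=-28318, a(9)=-93528, a(10)=-308902, a(11)=-1020234, a(12)=-3369604, a(13)=-11129046, a(14)=-36756742, a(15)=-121399272, a(16)=-400954558, a(17)=-1324262946; answer -1324262946

-1324262946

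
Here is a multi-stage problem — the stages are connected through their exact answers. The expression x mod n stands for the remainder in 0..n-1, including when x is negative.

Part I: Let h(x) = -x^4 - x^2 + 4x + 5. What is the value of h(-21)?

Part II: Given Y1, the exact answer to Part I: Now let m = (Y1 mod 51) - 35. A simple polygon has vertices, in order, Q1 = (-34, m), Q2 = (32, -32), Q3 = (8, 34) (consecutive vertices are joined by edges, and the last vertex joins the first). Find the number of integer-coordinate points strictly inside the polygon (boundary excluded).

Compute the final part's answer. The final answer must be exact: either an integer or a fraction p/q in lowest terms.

1934

Part I: -1*(-21)^4 - 1*(-21)^2 + 4*(-21)^1 + 5 = (-194481) + (-441) + (-84) + (5) = -195001; answer -195001
Part II: Y1 = -195001; m = -12; cross terms: (-34*-32 - 32*-12)=1472, (32*34 - 8*-32)=1344, (8*-12 - -34*34)=1060; twice the area = |3876| = 3876; area = 1938; boundary points = 2 + 6 + 2 = 10; strictly interior points = area - boundary/2 + 1 = 1934; answer 1934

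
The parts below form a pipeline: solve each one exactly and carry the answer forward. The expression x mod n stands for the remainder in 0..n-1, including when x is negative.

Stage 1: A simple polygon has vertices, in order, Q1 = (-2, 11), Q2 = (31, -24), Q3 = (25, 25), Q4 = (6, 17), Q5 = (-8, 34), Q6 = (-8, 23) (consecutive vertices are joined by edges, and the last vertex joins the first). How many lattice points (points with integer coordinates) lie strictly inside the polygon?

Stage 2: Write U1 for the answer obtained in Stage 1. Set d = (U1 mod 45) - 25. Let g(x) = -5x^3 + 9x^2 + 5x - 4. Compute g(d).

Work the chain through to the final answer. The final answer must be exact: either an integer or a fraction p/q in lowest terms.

31982

Stage 1: cross terms: (-2*-24 - 31*11)=-293, (31*25 - 25*-24)=1375, (25*17 - 6*25)=275, (6*34 - -8*17)=340, (-8*23 - -8*34)=88, (-8*11 - -2*23)=-42; twice the area = |1743| = 1743; area = 1743/2; boundary points = 1 + 1 + 1 + 1 + 11 + 6 = 21; strictly interior points = area - boundary/2 + 1 = 862; answer 862
Stage 2: U1 = 862; d = -18; -5*(-18)^3 + 9*(-18)^2 + 5*(-18)^1 - 4 = (29160) + (2916) + (-90) + (-4) = 31982; answer 31982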